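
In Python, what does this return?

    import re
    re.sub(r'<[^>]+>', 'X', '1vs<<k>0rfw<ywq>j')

'1vsX0rfwXj'

Matches: at [3:7] → '<<k>'; at [11:16] → '<ywq>'.
Every occurrence is swapped for 'X'.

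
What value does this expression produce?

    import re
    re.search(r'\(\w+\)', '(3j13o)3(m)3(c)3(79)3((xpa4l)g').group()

'(3j13o)'

`search` walks the string left to right and returns the first match it finds.
The match spans [0:7] → '(3j13o)'.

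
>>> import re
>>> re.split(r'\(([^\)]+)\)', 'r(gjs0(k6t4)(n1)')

With a capturing group present, the delimiter's captured portion is kept in the result list.

['r', 'gjs0(k6t4', '', 'n1', '']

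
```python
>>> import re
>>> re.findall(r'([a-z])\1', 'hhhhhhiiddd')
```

['h', 'h', 'h', 'i', 'd']

`\1` is not a pattern — it's the concrete string captured by group 1, re-applied verbatim.
Scanning left to right: at [0:2] match 'hh', group 1 = 'h'; at [2:4] match 'hh', group 1 = 'h'; at [4:6] match 'hh', group 1 = 'h'; at [6:8] match 'ii', group 1 = 'i'; at [8:10] match 'dd', group 1 = 'd'.
One capturing group, so `findall` returns just the captured substring from each match — 5 in all.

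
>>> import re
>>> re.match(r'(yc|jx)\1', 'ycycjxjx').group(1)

The match spans [0:4] → 'ycyc'.
Captured: group 1 = 'yc'.

'yc'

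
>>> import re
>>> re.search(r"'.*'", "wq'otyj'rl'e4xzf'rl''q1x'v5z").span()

(2, 25)

`re.search` tries every starting position until one works.
The match spans [2:25] → "'otyj'rl'e4xzf'rl''q1x'".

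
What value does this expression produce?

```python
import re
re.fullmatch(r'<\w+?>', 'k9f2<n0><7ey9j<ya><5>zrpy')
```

`re.fullmatch` requires the pattern to consume the entire string.
Here there's no way to consume every character, so the call returns None.

None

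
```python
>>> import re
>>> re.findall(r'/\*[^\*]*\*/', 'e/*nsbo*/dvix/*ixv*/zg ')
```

Matches: at [1:9] → '/*nsbo*/'; at [13:20] → '/*ixv*/'.
No capturing groups, so `findall` returns the 2 full match strings.

['/*nsbo*/', '/*ixv*/']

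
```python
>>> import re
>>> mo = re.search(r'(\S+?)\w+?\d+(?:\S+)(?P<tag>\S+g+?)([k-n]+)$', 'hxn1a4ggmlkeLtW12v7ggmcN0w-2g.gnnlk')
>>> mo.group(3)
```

The match spans [0:35] → 'hxn1a4ggmlkeLtW12v7ggmcN0w-2g.gnnlk'.
Captured: group 1 = 'h', group 2 = '.g', group 3 = 'nnlk'.

'nnlk'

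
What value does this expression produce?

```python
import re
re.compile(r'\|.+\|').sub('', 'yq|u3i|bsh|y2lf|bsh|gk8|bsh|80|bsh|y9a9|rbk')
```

Every occurrence is swapped for ''.

'yqrbk'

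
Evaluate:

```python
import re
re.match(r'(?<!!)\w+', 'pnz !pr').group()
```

'pnz'

`match` is anchored at position 0; if the pattern doesn't fit there, it returns None.
The match spans [0:3] → 'pnz'.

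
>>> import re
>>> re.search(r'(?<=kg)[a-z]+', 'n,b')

None

Lookahead/lookbehind check context without consuming it, so the matched span excludes the asserted characters.
`re.search` scans for the first position where the pattern succeeds.
Here no position works, so the call returns None.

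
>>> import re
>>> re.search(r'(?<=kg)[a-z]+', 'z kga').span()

The `(?=…)`/`(?<=…)` assertion just peeks at neighbouring text; it doesn't advance the match position.
The match spans [4:5] → 'a'.

(4, 5)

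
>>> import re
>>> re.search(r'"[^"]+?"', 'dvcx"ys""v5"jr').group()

'"ys"'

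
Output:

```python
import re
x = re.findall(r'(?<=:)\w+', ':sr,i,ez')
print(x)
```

Because the assertion is zero-width, the text it checks is not consumed and won't appear in the result.
`findall` yields the raw match text (1 of them) because the pattern has no groups.

['sr']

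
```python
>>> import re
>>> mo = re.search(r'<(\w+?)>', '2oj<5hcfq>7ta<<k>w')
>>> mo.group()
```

The match spans [3:10] → '<5hcfq>'.

'<5hcfq>'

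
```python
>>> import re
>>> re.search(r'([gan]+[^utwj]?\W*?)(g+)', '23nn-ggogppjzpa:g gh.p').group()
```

'nn-gg'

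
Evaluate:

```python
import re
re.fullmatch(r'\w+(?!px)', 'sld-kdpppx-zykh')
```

None

A negative assertion filters positions out without eating any characters.
For `fullmatch`, every character of the input must be accounted for by the pattern.
Here the pattern can't cover the whole string, so the call returns None.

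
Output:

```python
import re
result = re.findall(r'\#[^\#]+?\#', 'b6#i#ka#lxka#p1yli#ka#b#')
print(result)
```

No capturing groups, so `findall` returns the 3 full match strings.

['#i#', '#lxka#', '#ka#']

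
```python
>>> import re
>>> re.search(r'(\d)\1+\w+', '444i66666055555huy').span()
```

(0, 18)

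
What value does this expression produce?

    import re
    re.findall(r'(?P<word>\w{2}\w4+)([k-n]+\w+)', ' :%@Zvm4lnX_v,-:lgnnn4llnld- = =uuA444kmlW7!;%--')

[('Zvm4', 'lnX_v'), ('nnn4', 'llnld'), ('uuA444', 'kmlW7')]

2 groups means each result is a tuple of 2 captured strings — 3 here.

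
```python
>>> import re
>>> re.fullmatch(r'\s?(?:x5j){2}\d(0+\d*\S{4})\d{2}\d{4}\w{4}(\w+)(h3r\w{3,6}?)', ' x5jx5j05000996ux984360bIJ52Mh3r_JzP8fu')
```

None

Pattern: optionally whitespace, then the literal 'x5j' repeated 2 times, then a digit; then one or more of a literal '0', then zero or more of a digit, then exactly 4 of a non-whitespace character (captured); then exactly 2 of a digit, then exactly 4 of a digit, then exactly 4 of a word character; then one or more of a word character (captured); then the literal 'h3r', then 3 to 6 of a word character (lazy) (captured).
For `fullmatch`, every character of the input must be accounted for by the pattern.
Here the pattern can't cover the whole string, so the call returns None.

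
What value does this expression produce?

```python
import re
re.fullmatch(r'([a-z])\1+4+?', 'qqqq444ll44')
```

None

`re.fullmatch` requires the pattern to consume the entire string.
Here the string isn't matched end-to-end, so the call returns None.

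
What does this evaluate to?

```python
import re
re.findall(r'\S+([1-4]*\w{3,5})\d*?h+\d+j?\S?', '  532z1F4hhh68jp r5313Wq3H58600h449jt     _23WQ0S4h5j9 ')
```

['4hh', '600', '0S4']

This matches one or more of a non-whitespace character; then zero or more of a character in [1-4], then 3 to 5 of a word character (captured); then zero or more of a digit (lazy); then one or more of a literal 'h'; then one or more of a digit, then optionally the literal 'j', then optionally a non-whitespace character.
Matches: at [2:16] match '532z1F4hhh68jp', group 1 = '4hh'; at [17:37] match 'r5313Wq3H58600h449jt', group 1 = '600'; at [42:54] match '_23WQ0S4h5j9', group 1 = '0S4'.
One capturing group, so `findall` returns just the captured substring from each match — 3 in all.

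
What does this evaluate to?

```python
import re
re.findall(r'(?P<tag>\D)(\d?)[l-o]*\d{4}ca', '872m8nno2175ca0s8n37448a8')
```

[('m', '8')]

2 groups means the one result is a tuple of 2 captured strings — 1 here.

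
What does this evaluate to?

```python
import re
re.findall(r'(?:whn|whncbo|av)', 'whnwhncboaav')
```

['whn', 'whn', 'av']

Alternation isn't longest-match — the leftmost alternative that fits at this position is chosen.
Scanning left to right: at [0:3] → 'whn'; at [3:6] → 'whn'; at [10:12] → 'av'.
With no groups in the pattern, `findall` gives back each whole match — 3 here.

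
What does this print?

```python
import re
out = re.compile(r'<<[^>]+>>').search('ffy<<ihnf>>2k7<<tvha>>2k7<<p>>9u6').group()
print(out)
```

<<ihnf>>

The match spans [3:11] → '<<ihnf>>'.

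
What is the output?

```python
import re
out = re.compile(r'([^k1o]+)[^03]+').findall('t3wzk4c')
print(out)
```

['t3wz']

The pattern matches one or more of any character except [k1o] (captured); then one or more of any character except [03].
`findall` collects group 1 from the one match (1 total).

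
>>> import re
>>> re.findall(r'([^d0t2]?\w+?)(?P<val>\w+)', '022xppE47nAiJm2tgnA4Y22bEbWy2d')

This matches optionally any character except [d0t2], then one or more of a word character (lazy) (captured); then one or more of a word character (captured as 'val').
Scanning left to right: at [0:30] match '022xppE47nAiJm2tgnA4Y22bEbWy2d', groups = ('0', '22xppE47nAiJm2tgnA4Y22bEbWy2d').
`findall` packs the 2 group values into a tuple for every match.

[('0', '22xppE47nAiJm2tgnA4Y22bEbWy2d')]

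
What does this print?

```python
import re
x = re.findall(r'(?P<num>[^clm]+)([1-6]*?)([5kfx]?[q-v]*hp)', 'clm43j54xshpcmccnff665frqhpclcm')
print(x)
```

The pattern matches one or more of any character except [clm] (captured as 'num'); then zero or more of a character in [1-6] (lazy) (captured); then optionally one of [5kfx], then zero or more of a character in [q-v], then the literal 'hp' (captured).
Walking the string: at [3:12] match '43j54xshp', groups = ('43j54xs', '', 'hp'); at [16:27] match 'nff665frqhp', groups = ('nff665frq', '', 'hp').
Multiple groups make `findall` return tuples — one 3-tuple for each match.

[('43j54xs', '', 'hp'), ('nff665frq', '', 'hp')]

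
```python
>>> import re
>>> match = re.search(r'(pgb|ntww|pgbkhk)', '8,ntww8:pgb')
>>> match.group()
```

`search` walks the string left to right and returns the first match it finds.
The match spans [2:6] → 'ntww'.
Captured: group 1 = 'ntww'.

'ntww'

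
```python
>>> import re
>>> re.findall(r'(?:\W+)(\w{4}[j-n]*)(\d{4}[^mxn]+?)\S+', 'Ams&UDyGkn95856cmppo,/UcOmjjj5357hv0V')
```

A `+?`/`*?`/`{m,n}?` starts at its minimum and grows only as far as needed for what follows to match.
With 2 capturing groups, `findall` returns a 2-tuple per match.

[('UDyGkn', '95856')]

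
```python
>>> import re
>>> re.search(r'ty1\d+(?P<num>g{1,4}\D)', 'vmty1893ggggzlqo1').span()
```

(2, 13)

This matches the literal 'ty1', then one or more of a digit; then 1 to 4 of the literal 'g', then a non-digit (captured as 'num').
`search` walks the string left to right and returns the first match it finds.
The match spans [2:13] → 'ty1893ggggz'.
Captured: group 1 = 'ggggz'.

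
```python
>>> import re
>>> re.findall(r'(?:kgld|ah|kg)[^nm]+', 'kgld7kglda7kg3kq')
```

['kgld7kglda7kg3kq']

Walking the string: at [0:16] → 'kgld7kglda7kg3kq'.
No capturing groups, so `findall` returns the 1 full match string.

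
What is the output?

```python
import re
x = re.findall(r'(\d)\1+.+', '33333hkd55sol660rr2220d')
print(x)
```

['3']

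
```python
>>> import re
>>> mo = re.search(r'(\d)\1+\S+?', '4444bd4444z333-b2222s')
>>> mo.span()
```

(0, 5)

`\1` is not a pattern — it's the concrete string captured by group 1, re-applied verbatim.
Unlike `match`, `search` isn't anchored — it looks for the pattern anywhere in the string.
The match spans [0:5] → '4444b'.
Captured: group 1 = '4'.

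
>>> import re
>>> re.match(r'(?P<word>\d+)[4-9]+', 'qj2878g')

None

`re.match` won't scan ahead — the pattern has to work from the very first character.
Here the pattern fails at index 0, so the call returns None.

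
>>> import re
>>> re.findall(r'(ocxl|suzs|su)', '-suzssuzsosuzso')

`|` is ordered: at each position the engine commits to the first alternative that works.
`findall` collects group 1 from each match (3 total).

['suzs', 'suzs', 'suzs']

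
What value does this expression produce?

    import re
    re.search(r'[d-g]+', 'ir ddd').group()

'ddd'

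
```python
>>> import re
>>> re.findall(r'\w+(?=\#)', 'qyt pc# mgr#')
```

['pc', 'mgr']

Because the assertion is zero-width, the text it checks is not consumed and won't appear in the result.
Matches: at [4:6] → 'pc'; at [8:11] → 'mgr'.
With no groups in the pattern, `findall` gives back each whole match — 2 here.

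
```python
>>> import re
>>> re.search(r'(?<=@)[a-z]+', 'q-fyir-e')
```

None

The positive lookaround only admits positions where the adjacent text matches; those characters stay outside the span.
Unlike `match`, `search` isn't anchored — it looks for the pattern anywhere in the string.
Here the pattern never matches, so the call returns None.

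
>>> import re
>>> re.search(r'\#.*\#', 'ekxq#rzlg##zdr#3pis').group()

`re.search` scans for the first position where the pattern succeeds.
The match spans [4:15] → '#rzlg##zdr#'.

'#rzlg##zdr#'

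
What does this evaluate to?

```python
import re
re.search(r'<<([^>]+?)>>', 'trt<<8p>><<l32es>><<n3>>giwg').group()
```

'<<8p>>'

`re.search` scans for the first position where the pattern succeeds.
The match spans [3:9] → '<<8p>>'.
Captured: group 1 = '8p'.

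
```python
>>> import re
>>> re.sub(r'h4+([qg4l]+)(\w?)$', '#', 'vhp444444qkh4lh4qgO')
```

Every occurrence is swapped for '#'.

'vhp444444qkh4l#'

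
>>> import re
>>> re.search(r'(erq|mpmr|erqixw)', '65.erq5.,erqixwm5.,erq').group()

'erq'

`re.search` scans for the first position where the pattern succeeds.
The match spans [3:6] → 'erq'.
Captured: group 1 = 'erq'.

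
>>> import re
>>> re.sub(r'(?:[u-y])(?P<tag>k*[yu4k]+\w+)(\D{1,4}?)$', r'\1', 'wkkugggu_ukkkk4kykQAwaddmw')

The pattern matches a character in [u-y] (non-capturing group); then zero or more of a literal 'k', then one or more of one of [yu4k], then one or more of a word character (captured as 'tag'); then 1 to 4 of a non-digit (lazy) (captured); then anchored at the end.
Matches: at [0:26] → 'wkkugggu_ukkkk4kykQAwaddmw'.
Each match is replaced using the text its own group 1 captured.

'kkugggu_ukkkk4kykQAwaddm'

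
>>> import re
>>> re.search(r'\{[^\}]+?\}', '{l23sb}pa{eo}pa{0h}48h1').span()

(0, 7)

The match spans [0:7] → '{l23sb}'.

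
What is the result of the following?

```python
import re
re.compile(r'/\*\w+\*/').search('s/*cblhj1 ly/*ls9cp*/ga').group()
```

'/*ls9cp*/'

The match spans [12:21] → '/*ls9cp*/'.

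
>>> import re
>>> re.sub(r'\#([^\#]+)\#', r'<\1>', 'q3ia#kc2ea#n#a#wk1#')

Matches: at [4:11] → '#kc2ea#'; at [12:15] → '#a#'.
The replacement refers to a captured group, so each match is rewritten using its own captured text.

'q3ia<kc2ea>n<a>wk1#'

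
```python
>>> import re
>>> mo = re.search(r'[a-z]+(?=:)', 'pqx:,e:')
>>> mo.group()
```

The lookaround is zero-width — it requires the adjacent text to match without consuming it, so the asserted text isn't part of the match.
The match spans [0:3] → 'pqx'.

'pqx'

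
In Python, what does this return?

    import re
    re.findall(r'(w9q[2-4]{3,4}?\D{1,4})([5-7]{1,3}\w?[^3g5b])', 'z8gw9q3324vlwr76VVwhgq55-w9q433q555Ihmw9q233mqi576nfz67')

The pattern matches the literal 'w9q', then 3 to 4 of a character in [2-4] (lazy), then 1 to 4 of a non-digit (captured); then 1 to 3 of a character in [5-7], then optionally a word character, then any character except [3g5b] (captured).
Scanning left to right: at [3:18] match 'w9q3324vlwr76VV', groups = ('w9q3324vlwr', '76VV'); at [25:37] match 'w9q433q555Ih', groups = ('w9q433q', '555Ih'); at [38:52] match 'w9q233mqi576nf', groups = ('w9q233mqi', '576nf').
Multiple groups make `findall` return tuples — one 2-tuple for each match.

[('w9q3324vlwr', '76VV'), ('w9q433q', '555Ih'), ('w9q233mqi', '576nf')]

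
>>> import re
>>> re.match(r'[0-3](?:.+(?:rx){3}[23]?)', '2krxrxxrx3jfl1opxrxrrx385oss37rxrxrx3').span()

(0, 37)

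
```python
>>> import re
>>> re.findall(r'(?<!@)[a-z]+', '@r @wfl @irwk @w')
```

The negative lookahead/lookbehind blocks any match where the forbidden context is present.
Matches: at [5:7] → 'fl'; at [10:13] → 'rwk'.
With no groups in the pattern, `findall` gives back each whole match — 2 here.

['fl', 'rwk']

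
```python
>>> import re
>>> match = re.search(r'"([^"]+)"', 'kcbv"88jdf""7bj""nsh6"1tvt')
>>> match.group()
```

'"88jdf"'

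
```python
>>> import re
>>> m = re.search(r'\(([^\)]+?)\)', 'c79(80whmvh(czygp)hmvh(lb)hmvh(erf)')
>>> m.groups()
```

('80whmvh(czygp',)

`search` walks the string left to right and returns the first match it finds.
The match spans [3:18] → '(80whmvh(czygp)'.
Captured: group 1 = '80whmvh(czygp'.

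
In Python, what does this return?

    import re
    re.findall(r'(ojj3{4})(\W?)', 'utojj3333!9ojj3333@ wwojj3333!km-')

This matches the literal 'ojj', then exactly 4 of the literal '3' (captured); then optionally a non-word character (captured).
Scanning left to right: at [2:10] match 'ojj3333!', groups = ('ojj3333', '!'); at [11:19] match 'ojj3333@', groups = ('ojj3333', '@'); at [22:30] match 'ojj3333!', groups = ('ojj3333', '!').
Multiple groups make `findall` return tuples — one 2-tuple for each match.

[('ojj3333', '!'), ('ojj3333', '@'), ('ojj3333', '!')]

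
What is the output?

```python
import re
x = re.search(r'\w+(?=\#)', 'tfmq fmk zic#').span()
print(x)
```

The `(?=…)`/`(?<=…)` assertion just peeks at neighbouring text; it doesn't advance the match position.
`re.search` scans for the first position where the pattern succeeds.
The match spans [9:12] → 'zic'.

(9, 12)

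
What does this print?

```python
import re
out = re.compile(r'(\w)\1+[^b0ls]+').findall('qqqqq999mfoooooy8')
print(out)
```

['q']

`\1` has to match the exact text group 1 already captured.
With a single group, `findall` returns only what that group captured — 1 item.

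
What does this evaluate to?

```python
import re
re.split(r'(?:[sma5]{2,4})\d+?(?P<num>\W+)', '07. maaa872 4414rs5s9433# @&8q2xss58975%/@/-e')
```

['07. ', ' ', '4414r', '# @&', '8q2x', '%/@/-', 'e']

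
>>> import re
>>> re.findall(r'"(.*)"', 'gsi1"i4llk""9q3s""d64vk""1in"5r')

['i4llk""9q3s""d64vk""1in']

Matches: at [4:29] match '"i4llk""9q3s""d64vk""1in"', group 1 = 'i4llk""9q3s""d64vk""1in'.
`findall` collects group 1 from the one match (1 total).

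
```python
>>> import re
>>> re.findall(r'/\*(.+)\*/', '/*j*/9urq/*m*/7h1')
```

['j*/9urq/*m']

Because there's exactly one group, `findall` drops the full match and keeps group 1 from the one hit.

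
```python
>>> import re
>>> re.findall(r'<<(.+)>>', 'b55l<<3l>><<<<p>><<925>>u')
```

['3l>><<<<p>><<925']

Matches: at [4:24] match '<<3l>><<<<p>><<925>>', group 1 = '3l>><<<<p>><<925'.
With a single group, `findall` returns only what that group captured — 1 item.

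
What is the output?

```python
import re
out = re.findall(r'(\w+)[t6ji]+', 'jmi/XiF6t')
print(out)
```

['jm', 'XiF6']

Pattern: one or more of a word character (captured); then one or more of one of [t6ji].
Scanning left to right: at [0:3] match 'jmi', group 1 = 'jm'; at [4:9] match 'XiF6t', group 1 = 'XiF6'.
One capturing group, so `findall` returns just the captured substring from each match — 2 in all.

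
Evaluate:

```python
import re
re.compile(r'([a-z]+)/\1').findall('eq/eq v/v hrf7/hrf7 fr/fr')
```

['eq', 'v', 'fr']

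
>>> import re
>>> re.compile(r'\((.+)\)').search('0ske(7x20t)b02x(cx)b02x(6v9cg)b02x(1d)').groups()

('7x20t)b02x(cx)b02x(6v9cg)b02x(1d',)

`re.search` scans for the first position where the pattern succeeds.
The match spans [4:38] → '(7x20t)b02x(cx)b02x(6v9cg)b02x(1d)'.
Captured: group 1 = '7x20t)b02x(cx)b02x(6v9cg)b02x(1d'.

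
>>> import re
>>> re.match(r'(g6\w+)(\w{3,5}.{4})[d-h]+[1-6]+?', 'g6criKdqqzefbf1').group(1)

'g6criK'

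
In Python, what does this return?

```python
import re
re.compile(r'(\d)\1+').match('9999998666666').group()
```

'999999'

`re.match` only tries the pattern at the start of the string.
The match spans [0:6] → '999999'.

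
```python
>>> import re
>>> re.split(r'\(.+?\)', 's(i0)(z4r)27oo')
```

['s', '', '27oo']

Lazy quantifiers expand one character at a time until the remainder of the pattern can match.
Splitting on the pattern gives 3 pieces.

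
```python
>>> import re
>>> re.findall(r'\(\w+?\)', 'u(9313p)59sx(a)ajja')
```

['(9313p)', '(a)']

Matches: at [1:8] → '(9313p)'; at [12:15] → '(a)'.
`findall` yields the raw match text (2 of them) because the pattern has no groups.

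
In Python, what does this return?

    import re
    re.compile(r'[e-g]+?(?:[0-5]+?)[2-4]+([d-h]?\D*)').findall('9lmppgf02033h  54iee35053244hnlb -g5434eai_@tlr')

`findall` collects group 1 from each match (2 total).

['', 'hnlb -g']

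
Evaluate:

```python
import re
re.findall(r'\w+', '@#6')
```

['6']

Pattern: one or more of a word character.
Walking the string: at [2:3] → '6'.
With no groups in the pattern, `findall` gives back each whole match — 1 here.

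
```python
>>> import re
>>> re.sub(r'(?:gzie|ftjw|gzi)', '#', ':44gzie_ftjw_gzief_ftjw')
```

Alternation isn't longest-match — the leftmost alternative that fits at this position is chosen.
Matches: at [3:7] → 'gzie'; at [8:12] → 'ftjw'; at [13:17] → 'gzie'; at [19:23] → 'ftjw'.
Each match is replaced by '#'.

':44#_#_#f_#'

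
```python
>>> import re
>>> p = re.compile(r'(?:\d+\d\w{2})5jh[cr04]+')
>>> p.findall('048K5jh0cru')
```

['048K5jh0cr']

This matches one or more of a digit, then a digit, then exactly 2 of a word character (non-capturing group); then the literal '5jh', then one or more of one of [cr04].
Scanning left to right: at [0:10] → '048K5jh0cr'.
`findall` yields the raw match text (1 of them) because the pattern has no groups.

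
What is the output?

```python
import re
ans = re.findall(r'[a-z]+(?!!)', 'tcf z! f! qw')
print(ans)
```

The negative lookaround is zero-width — it rules out positions where the adjacent text would match, without consuming anything.
`findall` yields the raw match text (2 of them) because the pattern has no groups.

['tcf', 'qw']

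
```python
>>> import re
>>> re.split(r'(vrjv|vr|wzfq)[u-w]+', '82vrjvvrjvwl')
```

['82', 'vrjv', 'rjvwl']

Matches to split on: at [2:7] → 'vrjvv'.
The group in the pattern means `split` returns the separators' captures alongside the pieces.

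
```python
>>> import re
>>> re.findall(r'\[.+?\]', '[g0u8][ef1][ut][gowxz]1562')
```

['[g0u8]', '[ef1]', '[ut]', '[gowxz]']

With the lazy modifier that quantifier settles for the fewest repetitions that let the rest of the pattern succeed (the atoms after it are unaffected and can still be greedy).
No capturing groups, so `findall` returns the 4 full match strings.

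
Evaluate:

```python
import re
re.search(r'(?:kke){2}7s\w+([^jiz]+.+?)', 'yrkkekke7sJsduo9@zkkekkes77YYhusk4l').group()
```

'kkekke7sJsduo9@z'

The `?` after the quantifier makes it lazy — it takes as little as possible before letting the rest of the pattern try.
The match spans [2:18] → 'kkekke7sJsduo9@z'.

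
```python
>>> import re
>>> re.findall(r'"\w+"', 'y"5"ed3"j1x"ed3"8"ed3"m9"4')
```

Matches: at [1:4] → '"5"'; at [7:12] → '"j1x"'; at [15:18] → '"8"'; at [21:25] → '"m9"'.
Since nothing is captured, `findall` lists the 4 matched substrings directly.

['"5"', '"j1x"', '"8"', '"m9"']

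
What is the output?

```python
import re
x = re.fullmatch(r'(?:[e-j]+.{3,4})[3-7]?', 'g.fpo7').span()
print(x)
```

`fullmatch` succeeds only if the pattern covers the string from start to end.
The match spans [0:6] → 'g.fpo7'.

(0, 6)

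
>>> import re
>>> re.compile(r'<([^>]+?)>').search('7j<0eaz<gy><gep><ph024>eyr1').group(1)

'0eaz<gy'

Unlike `match`, `search` isn't anchored — it looks for the pattern anywhere in the string.
The match spans [2:11] → '<0eaz<gy>'.
Captured: group 1 = '0eaz<gy'.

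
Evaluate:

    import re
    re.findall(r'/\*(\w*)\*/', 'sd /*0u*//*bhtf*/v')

`findall` collects group 1 from each match (2 total).

['0u', 'bhtf']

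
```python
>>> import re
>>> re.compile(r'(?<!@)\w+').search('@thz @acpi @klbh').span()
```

(2, 4)

The negative lookahead/lookbehind blocks any match where the forbidden context is present.
`search` walks the string left to right and returns the first match it finds.
The match spans [2:4] → 'hz'.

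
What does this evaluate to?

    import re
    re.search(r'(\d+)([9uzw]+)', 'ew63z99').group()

'63z99'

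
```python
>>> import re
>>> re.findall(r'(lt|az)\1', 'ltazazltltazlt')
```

After group 1 captures some text, `\1` only succeeds where that same text appears again.
`findall` collects group 1 from each match (2 total).

['az', 'lt']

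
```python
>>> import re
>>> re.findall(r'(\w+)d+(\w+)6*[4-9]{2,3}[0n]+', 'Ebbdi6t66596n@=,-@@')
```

[('Ebb', 'i6t665')]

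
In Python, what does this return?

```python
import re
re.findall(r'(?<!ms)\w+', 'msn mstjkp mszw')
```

The negative lookaround is zero-width — it rules out positions where the adjacent text would match, without consuming anything.
Matches: at [0:3] → 'msn'; at [4:10] → 'mstjkp'; at [11:15] → 'mszw'.
Since nothing is captured, `findall` lists the 3 matched substrings directly.

['msn', 'mstjkp', 'mszw']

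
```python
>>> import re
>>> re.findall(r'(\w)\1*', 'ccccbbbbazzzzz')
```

['c', 'b', 'a', 'z']

`\1` is not a pattern — it's the concrete string captured by group 1, re-applied verbatim.
Walking the string: at [0:4] match 'cccc', group 1 = 'c'; at [4:8] match 'bbbb', group 1 = 'b'; at [8:9] match 'a', group 1 = 'a'; at [9:14] match 'zzzzz', group 1 = 'z'.
With a single group, `findall` returns only what that group captured — 4 items.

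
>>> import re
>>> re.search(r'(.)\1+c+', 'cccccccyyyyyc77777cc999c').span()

(0, 7)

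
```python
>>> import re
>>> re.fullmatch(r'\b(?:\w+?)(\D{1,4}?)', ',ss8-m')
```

None

`re.fullmatch` is like wrapping the pattern in `^…$` (in single-line mode).
Here the pattern can't cover the whole string, so the call returns None.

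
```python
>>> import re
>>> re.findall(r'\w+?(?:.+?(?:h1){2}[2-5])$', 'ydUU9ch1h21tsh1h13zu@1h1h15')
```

['ydUU9ch1h21tsh1h13zu@1h1h15']

Since nothing is captured, `findall` lists the 1 matched substring directly.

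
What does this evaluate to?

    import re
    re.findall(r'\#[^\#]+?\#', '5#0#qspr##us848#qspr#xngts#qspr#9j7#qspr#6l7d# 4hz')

['#0#', '#us848#', '#xngts#', '#9j7#', '#6l7d#']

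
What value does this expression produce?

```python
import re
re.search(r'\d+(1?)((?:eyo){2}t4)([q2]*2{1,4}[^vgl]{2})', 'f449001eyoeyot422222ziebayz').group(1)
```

Pattern: one or more of a digit; then optionally a literal '1' (captured); then the literal 'eyo' repeated 2 times, then the literal 't', then the literal '4' (captured); then zero or more of one of [q2], then 1 to 4 of a literal '2', then exactly 2 of any character except [vgl] (captured).
`re.search` tries every starting position until one works.
The match spans [1:22] → '449001eyoeyot422222zi'.
Captured: group 1 = '', group 2 = 'eyoeyot4', group 3 = '22222zi'.

''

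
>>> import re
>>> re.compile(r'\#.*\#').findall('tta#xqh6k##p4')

['#xqh6k##']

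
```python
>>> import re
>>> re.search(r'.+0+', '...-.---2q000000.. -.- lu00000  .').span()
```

(0, 30)

This matches one or more of any character; then one or more of a literal '0'.
`search` walks the string left to right and returns the first match it finds.
The match spans [0:30] → '...-.---2q000000.. -.- lu00000'.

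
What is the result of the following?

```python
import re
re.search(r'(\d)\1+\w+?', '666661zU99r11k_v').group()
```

'666661'

After group 1 captures some text, `\1` only succeeds where that same text appears again.
Unlike `match`, `search` isn't anchored — it looks for the pattern anywhere in the string.
The match spans [0:6] → '666661'.
Captured: group 1 = '6'.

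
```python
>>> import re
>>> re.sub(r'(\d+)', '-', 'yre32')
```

'yre-'

The pattern matches one or more of a digit (captured).
Matches: at [3:5] → '32'.
Every occurrence is swapped for '-'.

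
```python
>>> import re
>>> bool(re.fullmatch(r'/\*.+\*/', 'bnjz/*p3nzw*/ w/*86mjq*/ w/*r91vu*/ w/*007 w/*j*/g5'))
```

`re.fullmatch` is like wrapping the pattern in `^…$` (in single-line mode).
Here the pattern can't cover the whole string, so the call returns None, and `bool(None)` is False.

False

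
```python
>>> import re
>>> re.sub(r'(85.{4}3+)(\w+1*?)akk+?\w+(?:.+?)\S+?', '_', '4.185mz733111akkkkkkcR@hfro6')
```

'4.1_fro6'

Pattern: the literal '85', then exactly 4 of any character, then one or more of the literal '3' (captured); then one or more of a word character, then zero or more of the literal '1' (lazy) (captured); then the literal 'ak', then one or more of the literal 'k' (lazy), then one or more of a word character; then one or more of any character (lazy) (non-capturing group); then one or more of a non-whitespace character (lazy).
Matches: at [3:24] → '85mz733111akkkkkkcR@h'.
`sub` substitutes '_' at each match site.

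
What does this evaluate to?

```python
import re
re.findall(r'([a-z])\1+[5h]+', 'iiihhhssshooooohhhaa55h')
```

['i', 's', 'o', 'a']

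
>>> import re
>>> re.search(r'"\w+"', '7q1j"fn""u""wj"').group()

'"fn"'

`re.search` tries every starting position until one works.
The match spans [4:8] → '"fn"'.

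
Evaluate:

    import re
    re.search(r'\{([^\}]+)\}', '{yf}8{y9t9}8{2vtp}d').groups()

('yf',)

The match spans [0:4] → '{yf}'.
Captured: group 1 = 'yf'.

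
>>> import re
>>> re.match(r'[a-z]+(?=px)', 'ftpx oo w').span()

The positive lookaround only admits positions where the adjacent text matches; those characters stay outside the span.
`re.match` won't scan ahead — the pattern has to work from the very first character.
The match spans [0:2] → 'ft'.

(0, 2)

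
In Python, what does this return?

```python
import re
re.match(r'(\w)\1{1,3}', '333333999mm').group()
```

'3333'

`\1` is not a pattern — it's the concrete string captured by group 1, re-applied verbatim.
With `match`, the pattern is implicitly anchored at the beginning.
The match spans [0:4] → '3333'.
Captured: group 1 = '3'.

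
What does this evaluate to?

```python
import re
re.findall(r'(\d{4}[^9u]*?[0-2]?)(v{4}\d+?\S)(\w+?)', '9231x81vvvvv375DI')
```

This matches exactly 4 of a digit, then zero or more of any character except [9u] (lazy), then optionally a character in [0-2] (captured); then exactly 4 of the literal 'v', then one or more of a digit (lazy), then a non-whitespace character (captured); then one or more of a word character (lazy) (captured).
Multiple groups make `findall` return tuples — one 3-tuple for the one match.

[('9231x81v', 'vvvv37', '5')]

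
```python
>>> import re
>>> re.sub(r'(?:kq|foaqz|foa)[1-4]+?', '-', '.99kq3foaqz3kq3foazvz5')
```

Matches: at [3:6] → 'kq3'; at [6:12] → 'foaqz3'; at [12:15] → 'kq3'.
`sub` substitutes '-' at each match site.

'.99---foazvz5'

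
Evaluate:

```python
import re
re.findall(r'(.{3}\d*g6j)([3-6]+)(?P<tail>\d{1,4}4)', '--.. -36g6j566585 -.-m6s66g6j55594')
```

[('m6s66g6j', '555', '94')]

Pattern: exactly 3 of any character, then zero or more of a digit, then the literal 'g6j' (captured); then one or more of a character in [3-6] (captured); then 1 to 4 of a digit, then the literal '4' (captured as 'tail').
Matches: at [21:34] match 'm6s66g6j55594', groups = ('m6s66g6j', '555', '94').
3 groups means the one result is a tuple of 3 captured strings — 1 here.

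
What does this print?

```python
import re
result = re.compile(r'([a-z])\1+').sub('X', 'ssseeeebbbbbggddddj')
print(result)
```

After group 1 captures some text, `\1` only succeeds where that same text appears again.
Matches: at [0:3] → 'sss'; at [3:7] → 'eeee'; at [7:12] → 'bbbbb'; at [12:14] → 'gg'; at [14:18] → 'dddd'.
Each match is replaced by 'X'.

XXXXXj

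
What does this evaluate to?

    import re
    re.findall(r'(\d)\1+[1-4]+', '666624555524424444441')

`\1` has to match the exact text group 1 already captured.
`findall` collects group 1 from each match (2 total).

['6', '5']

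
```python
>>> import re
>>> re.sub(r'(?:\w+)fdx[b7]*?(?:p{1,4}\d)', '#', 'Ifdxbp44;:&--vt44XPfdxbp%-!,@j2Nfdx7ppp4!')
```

This matches one or more of a word character (non-capturing group); then the literal 'fdx', then zero or more of one of [b7] (lazy); then 1 to 4 of a literal 'p', then a digit (non-capturing group).
Matches: at [0:7] → 'Ifdxbp4'; at [29:40] → 'j2Nfdx7ppp4'.
`sub` substitutes '#' at each match site.

'#4;:&--vt44XPfdxbp%-!,@#!'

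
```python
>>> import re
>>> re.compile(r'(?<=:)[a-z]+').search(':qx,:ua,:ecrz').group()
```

'qx'

Because the assertion is zero-width, the text it checks is not consumed and won't appear in the result.
The match spans [1:3] → 'qx'.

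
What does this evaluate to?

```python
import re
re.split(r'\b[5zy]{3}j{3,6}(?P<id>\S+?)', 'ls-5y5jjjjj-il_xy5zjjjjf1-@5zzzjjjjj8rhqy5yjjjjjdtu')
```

The pattern matches a word boundary (`\b`, zero-width); then exactly 3 of one of [5zy], then 3 to 6 of the literal 'j'; then one or more of a non-whitespace character (lazy) (captured as 'id').
A `+?`/`*?`/`{m,n}?` starts at its minimum and grows only as far as needed for what follows to match.
Matches to split on: at [3:12] → '5y5jjjjj-'.
`re.split` interleaves the captured-group text with the surrounding fragments.

['ls-', '-', 'il_xy5zjjjjf1-@5zzzjjjjj8rhqy5yjjjjjdtu']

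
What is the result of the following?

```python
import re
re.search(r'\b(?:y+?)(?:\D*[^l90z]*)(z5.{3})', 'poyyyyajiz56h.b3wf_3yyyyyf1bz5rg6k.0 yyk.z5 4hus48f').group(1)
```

'z5 4h'

Pattern: a word boundary (`\b`, zero-width); then one or more of a literal 'y' (lazy) (non-capturing group); then zero or more of a non-digit, then zero or more of any character except [l90z] (non-capturing group); then the literal 'z5', then exactly 3 of any character (captured).
`re.search` tries every starting position until one works.
The match spans [37:46] → 'yyk.z5 4h'.
Captured: group 1 = 'z5 4h'.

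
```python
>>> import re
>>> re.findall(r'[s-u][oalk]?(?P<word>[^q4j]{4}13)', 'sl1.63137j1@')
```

['1.6313']

This matches a character in [s-u], then optionally one of [oalk]; then exactly 4 of any character except [q4j], then the literal '13' (captured as 'word').
With a single group, `findall` returns only what that group captured — 1 item.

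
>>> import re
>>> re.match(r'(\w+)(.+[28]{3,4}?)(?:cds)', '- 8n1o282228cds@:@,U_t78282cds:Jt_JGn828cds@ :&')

Pattern: one or more of a word character (captured); then one or more of any character, then 3 to 4 of one of [28] (lazy) (captured); then the literal 'cd', then the literal 's' (non-capturing group).
`re.match` won't scan ahead — the pattern has to work from the very first character.
Here position 0 doesn't satisfy it, so the call returns None.

None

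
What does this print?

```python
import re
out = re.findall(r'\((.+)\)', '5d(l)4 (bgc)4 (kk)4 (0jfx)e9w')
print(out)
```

['l)4 (bgc)4 (kk)4 (0jfx']

Because there's exactly one group, `findall` drops the full match and keeps group 1 from the one hit.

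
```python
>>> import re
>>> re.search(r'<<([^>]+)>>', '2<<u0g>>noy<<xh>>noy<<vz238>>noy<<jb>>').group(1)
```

`re.search` tries every starting position until one works.
The match spans [1:8] → '<<u0g>>'.
Captured: group 1 = 'u0g'.

'u0g'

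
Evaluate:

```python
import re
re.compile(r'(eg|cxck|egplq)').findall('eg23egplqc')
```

['eg', 'eg']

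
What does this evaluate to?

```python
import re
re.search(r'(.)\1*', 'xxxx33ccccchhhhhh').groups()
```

('x',)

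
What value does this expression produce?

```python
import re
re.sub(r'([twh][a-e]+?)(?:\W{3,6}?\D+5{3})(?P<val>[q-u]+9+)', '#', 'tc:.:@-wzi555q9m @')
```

Pattern: one of [twh], then one or more of a character in [a-e] (lazy) (captured); then 3 to 6 of a non-word character (lazy), then one or more of a non-digit, then exactly 3 of the literal '5' (non-capturing group); then one or more of a character in [q-u], then one or more of the literal '9' (captured as 'val').
Matches: at [0:15] → 'tc:.:@-wzi555q9'.
Every occurrence is swapped for '#'.

'#m @'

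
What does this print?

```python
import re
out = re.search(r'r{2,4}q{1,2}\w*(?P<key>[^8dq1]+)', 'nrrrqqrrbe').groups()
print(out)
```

('e',)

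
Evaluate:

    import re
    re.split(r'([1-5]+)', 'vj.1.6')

The pattern matches one or more of a character in [1-5] (captured).
Matches to split on: at [3:4] → '1'.
`re.split` interleaves the captured-group text with the surrounding fragments.

['vj.', '1', '.6']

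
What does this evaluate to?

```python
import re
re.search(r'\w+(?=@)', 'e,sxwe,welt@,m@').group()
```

Because the assertion is zero-width, the text it checks is not consumed and won't appear in the result.
Unlike `match`, `search` isn't anchored — it looks for the pattern anywhere in the string.
The match spans [7:11] → 'welt'.

'welt'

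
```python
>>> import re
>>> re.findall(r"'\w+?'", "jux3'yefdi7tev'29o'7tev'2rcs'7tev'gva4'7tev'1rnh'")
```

["'yefdi7tev'", "'7tev'", "'7tev'", "'7tev'"]

Walking the string: at [4:15] → "'yefdi7tev'"; at [18:24] → "'7tev'"; at [28:34] → "'7tev'"; at [38:44] → "'7tev'".
Since nothing is captured, `findall` lists the 4 matched substrings directly.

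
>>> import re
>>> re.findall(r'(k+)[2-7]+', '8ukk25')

This matches one or more of a literal 'k' (captured); then one or more of a character in [2-7].
Scanning left to right: at [2:6] match 'kk25', group 1 = 'kk'.
With a single group, `findall` returns only what that group captured — 1 item.

['kk']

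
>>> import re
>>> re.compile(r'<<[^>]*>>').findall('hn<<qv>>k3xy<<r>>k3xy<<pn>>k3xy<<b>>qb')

['<<qv>>', '<<r>>', '<<pn>>', '<<b>>']

`findall` yields the raw match text (4 of them) because the pattern has no groups.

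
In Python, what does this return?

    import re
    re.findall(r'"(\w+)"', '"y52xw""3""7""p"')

Scanning left to right: at [0:7] match '"y52xw"', group 1 = 'y52xw'; at [7:10] match '"3"', group 1 = '3'; at [10:13] match '"7"', group 1 = '7'; at [13:16] match '"p"', group 1 = 'p'.
`findall` collects group 1 from each match (4 total).

['y52xw', '3', '7', 'p']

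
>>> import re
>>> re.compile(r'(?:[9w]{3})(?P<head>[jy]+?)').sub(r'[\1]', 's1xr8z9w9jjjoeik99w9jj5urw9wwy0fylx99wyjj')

's1xr8z[j]jjoeik9[j]j5urw[y]0fylx[y]jj'

The pattern matches exactly 3 of one of [9w] (non-capturing group); then one or more of one of [jy] (lazy) (captured as 'head').
Matches: at [6:10] → '9w9j'; at [17:21] → '9w9j'; at [26:30] → '9wwy'; at [35:39] → '99wy'.
`\1` in the replacement pulls in group 1's text for each match.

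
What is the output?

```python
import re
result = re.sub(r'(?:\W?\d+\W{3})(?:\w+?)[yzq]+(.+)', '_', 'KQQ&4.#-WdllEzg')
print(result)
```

KQQ_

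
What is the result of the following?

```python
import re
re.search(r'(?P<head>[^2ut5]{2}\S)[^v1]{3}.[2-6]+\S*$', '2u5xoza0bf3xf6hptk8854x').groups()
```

('xoz',)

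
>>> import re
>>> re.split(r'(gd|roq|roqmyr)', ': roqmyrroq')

Alternation tries branches left to right and keeps the first one that lets the overall match succeed at that position.
With a capturing group present, the delimiter's captured portion is kept in the result list.

[': ', 'roq', 'myr', 'roq', '']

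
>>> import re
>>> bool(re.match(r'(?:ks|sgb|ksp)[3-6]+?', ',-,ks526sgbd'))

False

With `match`, the pattern is implicitly anchored at the beginning.
Here the pattern fails at index 0, so the call returns None, and `bool(None)` is False.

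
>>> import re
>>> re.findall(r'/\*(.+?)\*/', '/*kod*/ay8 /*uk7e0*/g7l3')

['kod', 'uk7e0']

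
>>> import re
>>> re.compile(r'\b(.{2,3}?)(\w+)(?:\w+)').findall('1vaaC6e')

[('1v', 'aaC6')]

A `+?`/`*?`/`{m,n}?` starts at its minimum and grows only as far as needed for what follows to match.
2 groups means the one result is a tuple of 2 captured strings — 1 here.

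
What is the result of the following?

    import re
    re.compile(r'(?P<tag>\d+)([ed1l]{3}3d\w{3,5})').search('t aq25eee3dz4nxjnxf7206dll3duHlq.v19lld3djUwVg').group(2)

Pattern: one or more of a digit (captured as 'tag'); then exactly 3 of one of [ed1l], then the literal '3d', then 3 to 5 of a word character (captured).
`search` walks the string left to right and returns the first match it finds.
The match spans [4:16] → '25eee3dz4nxj'.
Captured: group 1 = '25', group 2 = 'eee3dz4nxj'.

'eee3dz4nxj'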